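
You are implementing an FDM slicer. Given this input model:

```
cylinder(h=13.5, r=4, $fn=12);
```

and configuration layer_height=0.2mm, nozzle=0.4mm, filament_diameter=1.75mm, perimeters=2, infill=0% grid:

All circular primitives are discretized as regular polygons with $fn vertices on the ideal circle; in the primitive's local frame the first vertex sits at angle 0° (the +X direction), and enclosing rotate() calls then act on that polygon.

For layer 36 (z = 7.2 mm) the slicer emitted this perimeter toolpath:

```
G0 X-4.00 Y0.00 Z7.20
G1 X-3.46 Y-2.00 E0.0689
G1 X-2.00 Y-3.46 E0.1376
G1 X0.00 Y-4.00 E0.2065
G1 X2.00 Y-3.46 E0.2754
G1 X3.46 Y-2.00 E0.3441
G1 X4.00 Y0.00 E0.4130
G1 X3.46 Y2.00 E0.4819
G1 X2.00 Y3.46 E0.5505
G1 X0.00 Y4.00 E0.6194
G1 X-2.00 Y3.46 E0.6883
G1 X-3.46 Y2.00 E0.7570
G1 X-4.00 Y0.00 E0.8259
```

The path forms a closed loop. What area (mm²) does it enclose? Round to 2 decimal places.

Apply the shoelace formula to the sequence of (X, Y) vertices; enclosed area = 47.94 mm².

47.94 mm²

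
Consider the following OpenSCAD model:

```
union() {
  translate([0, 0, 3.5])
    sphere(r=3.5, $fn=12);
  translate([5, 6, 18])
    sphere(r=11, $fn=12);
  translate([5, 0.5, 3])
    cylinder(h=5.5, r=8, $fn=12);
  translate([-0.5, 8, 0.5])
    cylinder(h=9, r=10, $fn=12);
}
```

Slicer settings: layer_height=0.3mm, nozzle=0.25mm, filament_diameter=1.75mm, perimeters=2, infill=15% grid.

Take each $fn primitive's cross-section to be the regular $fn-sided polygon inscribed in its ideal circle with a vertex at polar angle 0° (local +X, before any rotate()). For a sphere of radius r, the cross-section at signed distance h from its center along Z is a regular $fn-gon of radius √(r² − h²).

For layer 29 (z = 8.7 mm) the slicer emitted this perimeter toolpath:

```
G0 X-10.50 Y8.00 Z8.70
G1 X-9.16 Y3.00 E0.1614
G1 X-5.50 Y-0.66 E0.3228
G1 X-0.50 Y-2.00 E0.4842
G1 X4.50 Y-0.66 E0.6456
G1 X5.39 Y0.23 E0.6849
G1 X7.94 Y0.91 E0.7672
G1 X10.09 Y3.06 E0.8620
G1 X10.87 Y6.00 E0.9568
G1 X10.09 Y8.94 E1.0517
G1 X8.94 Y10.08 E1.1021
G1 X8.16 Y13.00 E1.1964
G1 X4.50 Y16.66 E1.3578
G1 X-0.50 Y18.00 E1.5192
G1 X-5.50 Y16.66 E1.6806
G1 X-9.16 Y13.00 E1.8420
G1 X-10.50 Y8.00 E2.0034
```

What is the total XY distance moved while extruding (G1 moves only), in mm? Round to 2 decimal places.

Sum the Euclidean lengths of each G1 segment: total = 64.25 mm.

64.25 mm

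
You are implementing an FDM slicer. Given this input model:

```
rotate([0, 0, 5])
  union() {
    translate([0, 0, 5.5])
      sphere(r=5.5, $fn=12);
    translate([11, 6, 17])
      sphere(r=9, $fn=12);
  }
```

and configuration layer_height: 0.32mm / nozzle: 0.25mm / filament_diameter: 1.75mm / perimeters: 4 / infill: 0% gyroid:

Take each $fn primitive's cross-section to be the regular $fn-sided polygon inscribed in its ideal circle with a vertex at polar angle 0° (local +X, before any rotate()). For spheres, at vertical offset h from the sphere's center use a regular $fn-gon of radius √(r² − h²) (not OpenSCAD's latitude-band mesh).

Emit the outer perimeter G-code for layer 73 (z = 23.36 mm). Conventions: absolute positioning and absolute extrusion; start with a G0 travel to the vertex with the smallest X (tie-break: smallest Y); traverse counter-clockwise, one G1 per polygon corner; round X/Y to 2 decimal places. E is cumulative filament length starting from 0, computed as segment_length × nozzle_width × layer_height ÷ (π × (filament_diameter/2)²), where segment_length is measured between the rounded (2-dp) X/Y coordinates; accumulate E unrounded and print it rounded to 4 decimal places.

G0 X4.09 Y6.38 Z23.36
G1 X5.22 Y3.28 E0.1097
G1 X7.74 Y1.16 E0.2193
G1 X10.99 Y0.59 E0.3290
G1 X14.09 Y1.72 E0.4388
G1 X16.21 Y4.24 E0.5483
G1 X16.78 Y7.49 E0.6580
G1 X15.65 Y10.59 E0.7678
G1 X13.13 Y12.71 E0.8773
G1 X9.88 Y13.28 E0.9871
G1 X6.78 Y12.15 E1.0968
G1 X4.66 Y9.63 E1.2063
G1 X4.09 Y6.38 E1.3161

At z = 23.36 mm: the sphere is not intersected at this z (|z−center|=17.860 > r=5.5); the sphere at (11, 6): section is a regular 12-gon, circumradius = √(r²−h²) = √(9²−6.36²) = 6.368; Taking the union: only the r=9 sphere at (11, 6) is present, so the union is just that shape — 1 connected region; (whole slice rotated 5° about Z — lengths, areas and connectivity unchanged). The outline is a single polygon with 12 vertices. Extrusion per mm of travel: 0.25 × 0.32 / (π × 0.875²) = 0.033260. Accumulating E over each segment gives final E = 1.3161.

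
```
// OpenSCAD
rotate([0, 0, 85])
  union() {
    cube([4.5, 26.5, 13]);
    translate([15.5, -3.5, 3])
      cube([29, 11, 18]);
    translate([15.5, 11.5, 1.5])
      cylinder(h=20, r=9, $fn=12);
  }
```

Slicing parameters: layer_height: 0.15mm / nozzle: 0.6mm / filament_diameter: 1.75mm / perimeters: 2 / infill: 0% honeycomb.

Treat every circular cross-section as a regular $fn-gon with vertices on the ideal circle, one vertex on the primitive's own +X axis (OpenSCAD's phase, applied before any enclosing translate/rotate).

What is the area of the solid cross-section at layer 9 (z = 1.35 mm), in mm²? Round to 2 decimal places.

119.25 mm²

At z = 1.35 mm: the cube is present — its section is the full 4.5×26.5 rectangle (area 119.25 mm²); the cube at (15.5, -3.5) is not intersected at this z (z outside [3, 21]); the cylinder at (15.5, 11.5) is absent (z outside [1.5, 21.5]); Taking the union: only the 4.5×26.5 cube is present, so the union is just that shape — area = 119.25 mm²; (rotated 85° about Z; rotation is an isometry so areas/perimeters/island counts are preserved). Overall, the cross-section is a single solid region. Net area = 119.25 mm².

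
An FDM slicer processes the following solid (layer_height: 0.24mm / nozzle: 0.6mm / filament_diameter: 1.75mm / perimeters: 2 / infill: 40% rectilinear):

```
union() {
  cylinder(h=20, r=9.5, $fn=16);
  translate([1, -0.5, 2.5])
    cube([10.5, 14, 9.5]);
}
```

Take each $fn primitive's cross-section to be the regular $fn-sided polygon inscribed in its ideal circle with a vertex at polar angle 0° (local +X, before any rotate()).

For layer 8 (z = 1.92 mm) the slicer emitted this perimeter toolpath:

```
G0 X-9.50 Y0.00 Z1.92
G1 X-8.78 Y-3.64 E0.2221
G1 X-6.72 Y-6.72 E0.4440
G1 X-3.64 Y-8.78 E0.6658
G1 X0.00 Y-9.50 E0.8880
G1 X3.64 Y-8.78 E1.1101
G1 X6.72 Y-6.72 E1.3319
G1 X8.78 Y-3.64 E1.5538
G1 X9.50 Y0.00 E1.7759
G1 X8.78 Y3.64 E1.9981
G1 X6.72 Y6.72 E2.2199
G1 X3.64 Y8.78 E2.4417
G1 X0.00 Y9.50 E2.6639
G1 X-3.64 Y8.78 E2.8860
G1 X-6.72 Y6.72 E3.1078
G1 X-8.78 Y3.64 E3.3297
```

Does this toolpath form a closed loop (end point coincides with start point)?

Start point (G0): (-9.50, 0.00). End point (last G1): the path does not return to the start — open.

no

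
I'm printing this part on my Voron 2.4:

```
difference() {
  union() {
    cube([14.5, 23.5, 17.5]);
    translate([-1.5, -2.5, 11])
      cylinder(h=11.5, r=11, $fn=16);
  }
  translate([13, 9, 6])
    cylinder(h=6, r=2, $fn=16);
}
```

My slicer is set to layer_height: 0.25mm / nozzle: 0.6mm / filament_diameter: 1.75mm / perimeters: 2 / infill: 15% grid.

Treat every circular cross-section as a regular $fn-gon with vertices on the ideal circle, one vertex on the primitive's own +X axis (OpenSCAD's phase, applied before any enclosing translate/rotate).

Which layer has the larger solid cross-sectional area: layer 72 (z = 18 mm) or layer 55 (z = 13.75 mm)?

layer 55 (z = 13.75 mm)

Layer 72 (z = 18): the cube does not reach this height (z outside [0, 17.5]); the r=11 cylinder at (-1.5, -2.5) contributes a regular 16-gon of circumradius 11 (area = (16/2)·11.000²·sin(360°/16) = 370.44 mm²); Combining (union): only the r=11 cylinder at (-1.5, -2.5) is present, so the union is just that shape — area = 370.44 mm²; the cylinder at (13, 9) is not intersected at this z (z outside [6, 12]); Subtracting the remaining from the first: none of the subtracted shapes is present at this height, so that combined region is unchanged — area = 370.44 mm². So its area = 370.44 mm². Layer 55 (z = 13.75): the 14.5×23.5 cube contributes its full rectangle (area 340.75 mm²); the r=11 cylinder at (-1.5, -2.5) contributes a regular 16-gon of circumradius 11 (area = (16/2)·11.000²·sin(360°/16) = 370.44 mm²); Taking the union: the regions partially overlap — summed areas 711.19 mm² minus the doubly-counted overlap 53.20 mm² gives 657.98 mm² — area = 657.98 mm²; the cylinder at (13, 9) is not intersected at this z (z outside [6, 12]); Taking the first minus the rest: none of the subtracted shapes is present at this height, so the result so far is unchanged — area = 657.98 mm². So its area = 657.98 mm². Layer 55 is larger (657.98 vs 370.44 mm²).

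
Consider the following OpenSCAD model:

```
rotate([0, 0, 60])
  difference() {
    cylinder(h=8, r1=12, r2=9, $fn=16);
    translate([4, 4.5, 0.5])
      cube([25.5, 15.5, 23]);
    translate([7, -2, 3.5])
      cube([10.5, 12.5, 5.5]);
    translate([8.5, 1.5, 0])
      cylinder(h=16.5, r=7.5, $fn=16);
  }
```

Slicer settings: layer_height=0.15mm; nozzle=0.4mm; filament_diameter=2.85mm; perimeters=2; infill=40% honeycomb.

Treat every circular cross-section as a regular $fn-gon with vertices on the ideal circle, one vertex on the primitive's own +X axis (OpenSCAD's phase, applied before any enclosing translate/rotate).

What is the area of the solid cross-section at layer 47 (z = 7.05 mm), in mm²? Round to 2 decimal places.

At z = 7.05 mm: the cone (r1=12→r2=9) has section circumradius 9.356 here — a regular 16-gon (area = (16/2)·9.356²·sin(360°/16) = 268.00 mm²); the cube at (4, 4.5) (footprint 25.5×15.5) is included at this height (area 395.25 mm²); the 10.5×12.5 cube at (7, -2) contributes its full rectangle (area 131.25 mm²); the cylinder at (8.5, 1.5): section is a regular 16-gon, circumradius r=7.5 (area = (16/2)·7.500²·sin(360°/16) = 172.21 mm²); After the difference (first − rest): starting from the cone (268.00 mm²), the 25.5×15.5 cube at (4, 4.5) partially overlaps it — only the 9.32 mm² overlap (of its 395.25 mm²) is removed, clipping the outline; the 10.5×12.5 cube at (7, -2) partially overlaps it — only the 12.71 mm² overlap (of its 131.25 mm²) is removed, clipping the outline; the r=7.5 cylinder at (8.5, 1.5) partially overlaps it — only the 57.80 mm² overlap (of its 172.21 mm²) is removed, clipping the outline — area = 188.18 mm²; (rotated 60° about Z; rotation is an isometry so areas/perimeters/island counts are preserved). Overall, the cross-section is a single solid region. Net area = 188.18 mm².

188.18 mm²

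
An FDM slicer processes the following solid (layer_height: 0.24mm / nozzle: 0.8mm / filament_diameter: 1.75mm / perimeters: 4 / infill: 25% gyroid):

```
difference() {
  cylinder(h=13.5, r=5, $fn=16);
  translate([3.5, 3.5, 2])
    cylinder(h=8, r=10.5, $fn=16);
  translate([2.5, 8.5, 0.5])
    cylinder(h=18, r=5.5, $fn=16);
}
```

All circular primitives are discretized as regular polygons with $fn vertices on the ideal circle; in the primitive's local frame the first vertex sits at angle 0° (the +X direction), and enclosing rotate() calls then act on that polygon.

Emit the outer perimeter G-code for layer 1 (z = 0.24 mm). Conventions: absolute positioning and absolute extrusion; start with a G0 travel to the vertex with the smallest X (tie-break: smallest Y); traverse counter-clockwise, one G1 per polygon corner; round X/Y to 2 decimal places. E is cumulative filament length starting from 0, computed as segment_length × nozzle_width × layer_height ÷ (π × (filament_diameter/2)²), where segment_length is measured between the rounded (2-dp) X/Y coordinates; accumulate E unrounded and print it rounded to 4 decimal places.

G0 X-5.00 Y0.00 Z0.24
G1 X-4.62 Y-1.91 E0.1555
G1 X-3.54 Y-3.54 E0.3115
G1 X-1.91 Y-4.62 E0.4676
G1 X0.00 Y-5.00 E0.6231
G1 X1.91 Y-4.62 E0.7785
G1 X3.54 Y-3.54 E0.9346
G1 X4.62 Y-1.91 E1.0907
G1 X5.00 Y0.00 E1.2461
G1 X4.62 Y1.91 E1.4016
G1 X3.54 Y3.54 E1.5577
G1 X1.91 Y4.62 E1.7138
G1 X0.00 Y5.00 E1.8692
G1 X-1.91 Y4.62 E2.0247
G1 X-3.54 Y3.54 E2.1807
G1 X-4.62 Y1.91 E2.3368
G1 X-5.00 Y0.00 E2.4923

At z = 0.24 mm: the cylinder: section is a regular 16-gon, circumradius r=5; the cylinder at (3.5, 3.5) does not reach this height (z outside [2, 10]); the cylinder at (2.5, 8.5) does not reach this height (z outside [0.5, 18.5]); Subtracting the remaining from the first: none of the subtracted shapes is present at this height, so the r=5 cylinder is unchanged — 1 connected region. The outline is a single polygon with 16 vertices. Extrusion per mm of travel: 0.8 × 0.24 / (π × 0.875²) = 0.079824. Accumulating E over each segment gives final E = 2.4923.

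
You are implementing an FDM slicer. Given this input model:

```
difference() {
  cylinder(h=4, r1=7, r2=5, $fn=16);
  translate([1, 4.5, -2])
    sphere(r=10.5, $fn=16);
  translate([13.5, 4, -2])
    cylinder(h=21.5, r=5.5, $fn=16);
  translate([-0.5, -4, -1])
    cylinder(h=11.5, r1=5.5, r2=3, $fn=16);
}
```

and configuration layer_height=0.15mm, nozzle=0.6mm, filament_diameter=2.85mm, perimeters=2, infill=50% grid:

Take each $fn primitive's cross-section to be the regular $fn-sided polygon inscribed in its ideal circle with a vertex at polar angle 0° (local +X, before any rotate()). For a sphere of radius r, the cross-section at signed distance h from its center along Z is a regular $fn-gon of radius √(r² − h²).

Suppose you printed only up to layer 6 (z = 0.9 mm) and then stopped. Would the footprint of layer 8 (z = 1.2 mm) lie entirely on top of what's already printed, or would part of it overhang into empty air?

Compare the two slices. At z = 0.9: the cone: at t=0.225 of its height the radius interpolates to r₁+(r₂−r₁)t = 6.550, giving a regular 16-gon of that circumradius (area = (16/2)·6.550²·sin(360°/16) = 131.34 mm²); the r=10.5 sphere at (1, 4.5) contributes a regular 16-gon of circumradius √(10.5²−2.9²) = 10.092 (area = (16/2)·10.092²·sin(360°/16) = 311.78 mm²); the cylinder at (13.5, 4): section is a regular 16-gon, circumradius r=5.5 (area = (16/2)·5.500²·sin(360°/16) = 92.61 mm²); the cone at (-0.5, -4) contributes a regular 16-gon of circumradius 5.087 (interpolated between r1=5.5 and r2=3 at t=0.165) (area = (16/2)·5.087²·sin(360°/16) = 79.22 mm²); Taking the first minus the rest: starting from the cone (131.34 mm²), the r=10.5 sphere at (1, 4.5) partially overlaps it — only the 123.00 mm² overlap (of its 311.78 mm²) is removed, clipping the outline; the r=5.5 cylinder at (13.5, 4) misses the remaining region (no effect); the cone at (-0.5, -4) partially overlaps it — only the 8.28 mm² overlap (of its 79.22 mm²) is removed, clipping the outline — area = 0.06 mm². At z = 1.2: the cone contributes a regular 16-gon of circumradius 6.400 (interpolated between r1=7 and r2=5 at t=0.300) (area = (16/2)·6.400²·sin(360°/16) = 125.40 mm²); the r=10.5 sphere at (1, 4.5) contributes a regular 16-gon of circumradius √(10.5²−3.2²) = 10.000 (area = (16/2)·10.000²·sin(360°/16) = 306.18 mm²); the r=5.5 cylinder at (13.5, 4) gives a regular 16-gon of circumradius 5.5 (constant along its height) (area = (16/2)·5.500²·sin(360°/16) = 92.61 mm²); the cone at (-0.5, -4): at t=0.191 of its height the radius interpolates to r₁+(r₂−r₁)t = 5.022, giving a regular 16-gon of that circumradius (area = (16/2)·5.022²·sin(360°/16) = 77.20 mm²); After the difference (first − rest): starting from the cone (125.40 mm²), the r=10.5 sphere at (1, 4.5) partially overlaps it — only the 117.81 mm² overlap (of its 306.18 mm²) is removed, clipping the outline; the r=5.5 cylinder at (13.5, 4) misses the remaining region (no effect); the cone at (-0.5, -4) partially overlaps it — only the 7.55 mm² overlap (of its 77.20 mm²) is removed, clipping the outline — area = 0.03 mm². Checking containment: the cross-section at z = 1.2 is a subset of the cross-section at z = 0.9.

entirely on top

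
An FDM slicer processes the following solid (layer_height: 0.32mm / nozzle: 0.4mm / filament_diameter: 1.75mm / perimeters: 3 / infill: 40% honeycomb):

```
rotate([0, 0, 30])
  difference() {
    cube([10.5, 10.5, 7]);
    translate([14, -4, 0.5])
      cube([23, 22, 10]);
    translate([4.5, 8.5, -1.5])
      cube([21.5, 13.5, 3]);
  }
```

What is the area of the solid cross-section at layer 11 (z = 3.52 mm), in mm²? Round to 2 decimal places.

110.25 mm²

At z = 3.52 mm: the 10.5×10.5 cube contributes its full rectangle (area 110.25 mm²); the cube at (14, -4) (footprint 23×22) is included at this height (area 506.00 mm²); the cube at (4.5, 8.5) is not intersected at this z (z outside [-1.5, 1.5]); Subtracting the remaining from the first: starting from the 10.5×10.5 cube (110.25 mm²), the 23×22 cube at (14, -4) misses the remaining region (no effect) — area = 110.25 mm²; (whole slice rotated 30° about Z — lengths, areas and connectivity unchanged). Overall, the cross-section is a single solid region. Net area = 110.25 mm².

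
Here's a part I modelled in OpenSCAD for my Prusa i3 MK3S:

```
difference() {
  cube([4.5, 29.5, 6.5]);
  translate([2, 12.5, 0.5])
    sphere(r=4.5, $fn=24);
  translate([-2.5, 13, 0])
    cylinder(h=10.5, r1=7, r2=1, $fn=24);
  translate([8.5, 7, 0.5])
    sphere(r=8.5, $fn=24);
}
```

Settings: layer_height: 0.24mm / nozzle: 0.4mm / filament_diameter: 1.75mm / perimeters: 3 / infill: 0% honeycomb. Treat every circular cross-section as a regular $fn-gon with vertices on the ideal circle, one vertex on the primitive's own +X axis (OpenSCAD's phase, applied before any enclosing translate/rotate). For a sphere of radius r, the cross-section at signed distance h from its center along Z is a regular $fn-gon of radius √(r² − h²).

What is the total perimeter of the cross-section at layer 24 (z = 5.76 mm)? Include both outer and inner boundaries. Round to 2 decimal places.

At z = 5.76 mm: the cube (footprint 4.5×29.5) is included at this height (perimeter 68.00 mm); the sphere at (2, 12.5) does not reach this height (|z−center|=5.260 > r=4.5); the cone at (-2.5, 13): at t=0.549 of its height the radius interpolates to r₁+(r₂−r₁)t = 3.709, giving a regular 24-gon of that circumradius (perimeter = 2·24·3.709·sin(180°/24) = 23.24 mm); the r=8.5 sphere at (8.5, 7) slices to a regular 24-gon of circumradius 6.677 (√(r²−h²) with h=5.26 from center) (perimeter = 2·24·6.677·sin(180°/24) = 41.83 mm); After the difference (first − rest): starting from the 4.5×29.5 cube, the cone at (-2.5, 13) partially overlaps it — only the 4.46 mm² overlap (of its 42.72 mm²) is removed, clipping the outline; the r=8.5 sphere at (8.5, 7) partially overlaps it — only the 19.54 mm² overlap (of its 138.47 mm²) is removed, clipping the outline — boundary = 70.41 mm. Overall, the cross-section is a single solid region. Total boundary length (outer) = 70.41 mm.

70.41 mm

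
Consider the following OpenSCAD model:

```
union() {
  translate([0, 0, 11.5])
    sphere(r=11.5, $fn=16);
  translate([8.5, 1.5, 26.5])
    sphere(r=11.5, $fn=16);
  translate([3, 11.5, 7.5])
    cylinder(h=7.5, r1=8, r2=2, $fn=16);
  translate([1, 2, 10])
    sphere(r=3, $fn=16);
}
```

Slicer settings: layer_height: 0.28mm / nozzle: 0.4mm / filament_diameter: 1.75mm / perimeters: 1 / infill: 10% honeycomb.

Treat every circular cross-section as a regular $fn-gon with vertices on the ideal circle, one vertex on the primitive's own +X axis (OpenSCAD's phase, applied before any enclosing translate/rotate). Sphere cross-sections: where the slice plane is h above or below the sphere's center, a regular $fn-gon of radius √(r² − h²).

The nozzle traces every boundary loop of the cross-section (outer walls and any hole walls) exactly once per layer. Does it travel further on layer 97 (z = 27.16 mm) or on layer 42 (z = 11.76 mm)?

Layer 97 (z = 27.16): the sphere is absent (|z−center|=15.660 > r=11.5); the r=11.5 sphere at (8.5, 1.5) contributes a regular 16-gon of circumradius √(11.5²−0.66²) = 11.481 (perimeter = 2·16·11.481·sin(180°/16) = 71.67 mm); the cone at (3, 11.5) does not reach this height (z outside [7.5, 15]); the sphere at (1, 2) is absent (|z−center|=17.160 > r=3); Combining (union): only the r=11.5 sphere at (8.5, 1.5) is present, so the union is just that shape — boundary = 71.67 mm. So its perimeter = 71.67 mm. Layer 42 (z = 11.76): the r=11.5 sphere contributes a regular 16-gon of circumradius √(11.5²−0.26²) = 11.497 (perimeter = 2·16·11.497·sin(180°/16) = 71.77 mm); the sphere at (8.5, 1.5) does not reach this height (|z−center|=14.740 > r=11.5); the cone at (3, 11.5) (r1=8→r2=2) has section circumradius 4.592 here — a regular 16-gon (perimeter = 2·16·4.592·sin(180°/16) = 28.67 mm); the r=3 sphere at (1, 2) contributes a regular 16-gon of circumradius √(3²−1.76²) = 2.429 (perimeter = 2·16·2.429·sin(180°/16) = 15.17 mm); Combining (union): the regions partially overlap (shared area 42.90 mm²), so the edge portions inside another operand are dropped and the merged outline is re-measured after clipping — boundary = 80.16 mm. So its perimeter = 80.16 mm. Layer 42 is larger (80.16 vs 71.67 mm).

layer 42 (z = 11.76 mm)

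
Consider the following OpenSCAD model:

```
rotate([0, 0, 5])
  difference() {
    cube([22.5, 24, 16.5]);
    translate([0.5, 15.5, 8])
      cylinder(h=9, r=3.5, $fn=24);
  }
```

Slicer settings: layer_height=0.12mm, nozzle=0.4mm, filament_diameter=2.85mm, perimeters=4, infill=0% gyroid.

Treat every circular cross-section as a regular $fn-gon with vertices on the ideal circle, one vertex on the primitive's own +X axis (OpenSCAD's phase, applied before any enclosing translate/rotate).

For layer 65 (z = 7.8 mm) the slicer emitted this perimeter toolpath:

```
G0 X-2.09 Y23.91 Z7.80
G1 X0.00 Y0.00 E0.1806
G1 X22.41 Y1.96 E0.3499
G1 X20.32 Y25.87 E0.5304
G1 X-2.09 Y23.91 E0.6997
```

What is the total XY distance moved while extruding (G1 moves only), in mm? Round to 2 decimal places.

92.99 mm

Sum the Euclidean lengths of each G1 segment: total = 92.99 mm.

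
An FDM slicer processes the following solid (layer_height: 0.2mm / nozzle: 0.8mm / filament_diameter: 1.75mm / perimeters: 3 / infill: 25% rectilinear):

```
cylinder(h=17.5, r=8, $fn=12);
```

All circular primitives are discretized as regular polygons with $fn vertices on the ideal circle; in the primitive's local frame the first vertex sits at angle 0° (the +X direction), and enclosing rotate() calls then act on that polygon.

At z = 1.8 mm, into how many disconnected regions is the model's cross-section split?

At z = 1.8 mm: the r=8 cylinder gives a regular 12-gon of circumradius 8 (constant along its height). The result has 1 disconnected region.

1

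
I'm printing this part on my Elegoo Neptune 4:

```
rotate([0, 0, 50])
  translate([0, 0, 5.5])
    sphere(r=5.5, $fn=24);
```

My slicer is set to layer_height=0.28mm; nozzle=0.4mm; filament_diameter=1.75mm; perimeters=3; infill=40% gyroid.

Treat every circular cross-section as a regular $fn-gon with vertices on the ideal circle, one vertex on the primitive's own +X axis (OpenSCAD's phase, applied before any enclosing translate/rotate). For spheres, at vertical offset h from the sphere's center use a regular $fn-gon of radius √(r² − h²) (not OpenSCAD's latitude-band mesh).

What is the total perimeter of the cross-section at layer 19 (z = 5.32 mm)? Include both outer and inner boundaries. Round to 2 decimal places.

At z = 5.32 mm: the r=5.5 sphere contributes a regular 24-gon of circumradius √(5.5²−0.18²) = 5.497 (perimeter = 2·24·5.497·sin(180°/24) = 34.44 mm); (rotated 50° about Z; rotation is an isometry so areas/perimeters/island counts are preserved). Overall, the cross-section is a single solid region. Total boundary length (outer) = 34.44 mm.

34.44 mm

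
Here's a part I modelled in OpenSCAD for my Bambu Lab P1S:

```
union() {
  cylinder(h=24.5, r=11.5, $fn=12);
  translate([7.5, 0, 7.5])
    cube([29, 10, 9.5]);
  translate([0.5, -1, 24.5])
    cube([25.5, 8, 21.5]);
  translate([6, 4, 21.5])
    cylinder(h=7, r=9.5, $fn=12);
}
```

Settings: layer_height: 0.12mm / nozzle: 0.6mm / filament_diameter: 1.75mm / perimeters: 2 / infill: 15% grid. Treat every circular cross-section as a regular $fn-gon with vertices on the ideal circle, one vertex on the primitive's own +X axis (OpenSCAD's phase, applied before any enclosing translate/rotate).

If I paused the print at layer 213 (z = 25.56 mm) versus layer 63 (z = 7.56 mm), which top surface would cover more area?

Layer 213 (z = 25.56): the cylinder is absent (z outside [0, 24.5]); the cube at (7.5, 0) is not intersected at this z (z outside [7.5, 17]); the cube at (0.5, -1) (footprint 25.5×8) is included at this height (area 204.00 mm²); the r=9.5 cylinder at (6, 4) contributes a regular 12-gon of circumradius 9.5 (area = (12/2)·9.500²·sin(360°/12) = 270.75 mm²); Taking the union: the regions partially overlap — summed areas 474.75 mm² minus the doubly-counted overlap 115.42 mm² gives 359.33 mm² — area = 359.33 mm². So its area = 359.33 mm². Layer 63 (z = 7.56): the cylinder: section is a regular 12-gon, circumradius r=11.5 (area = (12/2)·11.500²·sin(360°/12) = 396.75 mm²); the 29×10 cube at (7.5, 0) contributes its full rectangle (area 290.00 mm²); the cube at (0.5, -1) is absent (z outside [24.5, 46]); the cylinder at (6, 4) does not reach this height (z outside [21.5, 28.5]); Taking the union: the regions partially overlap — summed areas 686.75 mm² minus the doubly-counted overlap 21.59 mm² gives 665.16 mm² — area = 665.16 mm². So its area = 665.16 mm². Layer 63 is larger (665.16 vs 359.33 mm²).

layer 63 (z = 7.56 mm)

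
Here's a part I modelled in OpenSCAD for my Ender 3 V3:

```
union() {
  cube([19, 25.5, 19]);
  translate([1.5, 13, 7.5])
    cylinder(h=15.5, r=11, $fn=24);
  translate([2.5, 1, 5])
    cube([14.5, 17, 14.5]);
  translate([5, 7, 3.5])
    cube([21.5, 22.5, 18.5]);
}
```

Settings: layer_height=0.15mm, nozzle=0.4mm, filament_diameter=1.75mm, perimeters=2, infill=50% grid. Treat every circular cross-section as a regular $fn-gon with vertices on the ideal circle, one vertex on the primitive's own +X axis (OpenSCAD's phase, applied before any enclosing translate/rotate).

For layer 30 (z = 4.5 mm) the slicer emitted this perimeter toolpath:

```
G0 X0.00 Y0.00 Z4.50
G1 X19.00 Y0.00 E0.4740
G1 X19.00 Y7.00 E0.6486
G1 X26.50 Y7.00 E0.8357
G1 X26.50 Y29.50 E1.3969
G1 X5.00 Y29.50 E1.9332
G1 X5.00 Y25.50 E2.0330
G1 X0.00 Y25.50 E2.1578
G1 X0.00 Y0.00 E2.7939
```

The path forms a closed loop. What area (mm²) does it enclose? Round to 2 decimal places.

Apply the shoelace formula to the sequence of (X, Y) vertices; enclosed area = 709.25 mm².

709.25 mm²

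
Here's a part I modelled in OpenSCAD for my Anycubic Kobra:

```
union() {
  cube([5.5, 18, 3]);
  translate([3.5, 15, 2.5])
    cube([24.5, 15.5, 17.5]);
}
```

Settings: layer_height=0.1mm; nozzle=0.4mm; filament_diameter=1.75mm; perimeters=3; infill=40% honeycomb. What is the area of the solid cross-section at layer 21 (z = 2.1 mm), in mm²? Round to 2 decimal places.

At z = 2.1 mm: the cube is present — its section is the full 5.5×18 rectangle (area 99.00 mm²); the cube at (3.5, 15) is not intersected at this z (z outside [2.5, 20]); Taking the union: only the 5.5×18 cube is present, so the union is just that shape — area = 99.00 mm². Overall, the cross-section is a single solid region. Net area = 99.00 mm².

99.00 mm²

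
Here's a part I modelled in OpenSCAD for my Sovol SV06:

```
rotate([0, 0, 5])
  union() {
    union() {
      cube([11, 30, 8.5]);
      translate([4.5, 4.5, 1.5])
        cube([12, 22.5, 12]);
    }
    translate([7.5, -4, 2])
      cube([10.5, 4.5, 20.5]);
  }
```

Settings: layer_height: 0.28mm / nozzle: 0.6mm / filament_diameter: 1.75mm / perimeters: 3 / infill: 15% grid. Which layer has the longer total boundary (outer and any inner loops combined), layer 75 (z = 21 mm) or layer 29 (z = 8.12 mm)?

Layer 75 (z = 21): the cube is absent (z outside [0, 8.5]); the cube at (4.5, 4.5) is absent (z outside [1.5, 13.5]); Taking the union: nothing is present at this height; the 10.5×4.5 cube at (7.5, -4) contributes its full rectangle (perimeter 30.00 mm); Combining (union): only the 10.5×4.5 cube at (7.5, -4) is present, so the union is just that shape — boundary = 30.00 mm; (whole slice rotated 5° about Z — lengths, areas and connectivity unchanged). So its perimeter = 30.00 mm. Layer 29 (z = 8.12): the 11×30 cube contributes its full rectangle (perimeter 82.00 mm); the cube at (4.5, 4.5) (footprint 12×22.5) is included at this height (perimeter 69.00 mm); Merging all regions: the regions partially overlap (shared area 146.25 mm²), so the edge portions inside another operand are dropped and the merged outline is re-measured after clipping — boundary = 93.00 mm; the 10.5×4.5 cube at (7.5, -4) contributes its full rectangle (perimeter 30.00 mm); Merging all regions: the regions partially overlap (shared area 1.75 mm²), so the edge portions inside another operand are dropped and the merged outline is re-measured after clipping — boundary = 115.00 mm; (rotated 5° about Z; rotation is an isometry so areas/perimeters/island counts are preserved). So its perimeter = 115.00 mm. Layer 29 is larger (115.00 vs 30.00 mm).

layer 29 (z = 8.12 mm)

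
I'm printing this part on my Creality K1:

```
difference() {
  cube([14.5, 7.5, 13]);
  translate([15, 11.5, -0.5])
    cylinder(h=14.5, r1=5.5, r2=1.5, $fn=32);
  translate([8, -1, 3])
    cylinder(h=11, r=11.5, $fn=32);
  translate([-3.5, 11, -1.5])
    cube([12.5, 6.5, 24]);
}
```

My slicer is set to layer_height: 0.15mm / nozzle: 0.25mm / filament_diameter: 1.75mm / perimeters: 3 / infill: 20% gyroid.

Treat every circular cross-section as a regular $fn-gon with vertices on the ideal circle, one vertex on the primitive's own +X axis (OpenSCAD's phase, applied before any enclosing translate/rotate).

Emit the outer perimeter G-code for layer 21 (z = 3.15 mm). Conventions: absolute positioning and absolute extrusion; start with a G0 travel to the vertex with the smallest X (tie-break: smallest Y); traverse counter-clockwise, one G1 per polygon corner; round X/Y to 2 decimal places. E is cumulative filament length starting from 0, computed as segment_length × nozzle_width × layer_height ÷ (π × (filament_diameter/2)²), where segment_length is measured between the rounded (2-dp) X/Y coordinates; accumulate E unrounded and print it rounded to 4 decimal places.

At z = 3.15 mm: the 14.5×7.5 cube contributes its full rectangle; the cone at (15, 11.5): at t=0.252 of its height the radius interpolates to r₁+(r₂−r₁)t = 4.493, giving a regular 32-gon of that circumradius; the cylinder at (8, -1): section is a regular 32-gon, circumradius r=11.5; the cube at (-3.5, 11) is present — its section is the full 12.5×6.5 rectangle; After the difference (first − rest): starting from the 14.5×7.5 cube, the cone at (15, 11.5) partially overlaps it — only the 0.42 mm² overlap (of its 63.02 mm²) is removed, clipping the outline; the r=11.5 cylinder at (8, -1) partially overlaps it — only the 108.29 mm² overlap (of its 412.81 mm²) is removed, clipping the outline; the 12.5×6.5 cube at (-3.5, 11) misses the remaining region (no effect) — 1 connected region. The outline is a single polygon with 3 vertices. Extrusion per mm of travel: 0.25 × 0.15 / (π × 0.875²) = 0.015591. Accumulating E over each segment gives final E = 0.0155.

G0 X0.00 Y7.24 Z3.15
G1 X0.32 Y7.50 E0.0064
G1 X0.00 Y7.50 E0.0114
G1 X0.00 Y7.24 E0.0155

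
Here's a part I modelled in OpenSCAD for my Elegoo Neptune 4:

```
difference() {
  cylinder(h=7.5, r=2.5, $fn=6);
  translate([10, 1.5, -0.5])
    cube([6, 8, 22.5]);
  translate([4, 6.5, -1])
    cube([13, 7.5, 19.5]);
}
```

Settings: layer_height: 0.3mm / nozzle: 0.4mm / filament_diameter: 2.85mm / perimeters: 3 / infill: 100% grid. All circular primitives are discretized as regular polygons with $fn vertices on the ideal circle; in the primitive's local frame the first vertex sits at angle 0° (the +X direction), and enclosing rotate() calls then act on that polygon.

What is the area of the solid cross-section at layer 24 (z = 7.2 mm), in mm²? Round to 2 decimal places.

16.24 mm²

At z = 7.2 mm: the cylinder: section is a regular 6-gon, circumradius r=2.5 (area = (6/2)·2.500²·sin(360°/6) = 16.24 mm²); the cube at (10, 1.5) is present — its section is the full 6×8 rectangle (area 48.00 mm²); the 13×7.5 cube at (4, 6.5) contributes its full rectangle (area 97.50 mm²); Subtracting the remaining from the first: starting from the r=2.5 cylinder (16.24 mm²), the 6×8 cube at (10, 1.5) misses the remaining region (no effect); the 13×7.5 cube at (4, 6.5) misses the remaining region (no effect) — area = 16.24 mm². Overall, the cross-section is a single solid region. Net area = 16.24 mm².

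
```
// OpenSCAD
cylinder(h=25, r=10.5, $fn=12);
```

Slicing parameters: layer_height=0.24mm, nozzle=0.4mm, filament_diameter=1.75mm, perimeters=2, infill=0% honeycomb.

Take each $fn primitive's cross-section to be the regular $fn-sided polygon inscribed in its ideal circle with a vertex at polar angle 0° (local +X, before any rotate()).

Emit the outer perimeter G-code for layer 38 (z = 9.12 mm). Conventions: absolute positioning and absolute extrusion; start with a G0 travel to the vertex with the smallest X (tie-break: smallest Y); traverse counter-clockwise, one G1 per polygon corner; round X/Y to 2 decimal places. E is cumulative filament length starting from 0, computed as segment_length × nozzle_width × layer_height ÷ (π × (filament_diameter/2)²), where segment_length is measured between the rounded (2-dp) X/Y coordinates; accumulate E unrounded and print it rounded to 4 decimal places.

At z = 9.12 mm: the r=10.5 cylinder gives a regular 12-gon of circumradius 10.5 (constant along its height). The outline is a single polygon with 12 vertices. Extrusion per mm of travel: 0.4 × 0.24 / (π × 0.875²) = 0.039912. Accumulating E over each segment gives final E = 2.6027.

G0 X-10.50 Y0.00 Z9.12
G1 X-9.09 Y-5.25 E0.2170
G1 X-5.25 Y-9.09 E0.4337
G1 X0.00 Y-10.50 E0.6507
G1 X5.25 Y-9.09 E0.8676
G1 X9.09 Y-5.25 E1.0844
G1 X10.50 Y0.00 E1.3013
G1 X9.09 Y5.25 E1.5183
G1 X5.25 Y9.09 E1.7351
G1 X0.00 Y10.50 E1.9520
G1 X-5.25 Y9.09 E2.1690
G1 X-9.09 Y5.25 E2.3857
G1 X-10.50 Y0.00 E2.6027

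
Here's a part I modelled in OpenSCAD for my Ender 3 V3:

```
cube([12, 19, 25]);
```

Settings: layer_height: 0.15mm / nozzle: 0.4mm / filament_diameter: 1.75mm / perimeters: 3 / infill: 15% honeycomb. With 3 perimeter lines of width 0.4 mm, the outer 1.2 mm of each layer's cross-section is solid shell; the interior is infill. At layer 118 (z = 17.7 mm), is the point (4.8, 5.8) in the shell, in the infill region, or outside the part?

At z = 17.7 mm: the 12×19 cube contributes its full rectangle. Overall, the cross-section is a single solid region. The nearest boundary edge runs (0.00, 19.00)→(0.00, 0.00); distance from the point to it = 4.80 mm. The point is inside the cross-section and 4.80 mm from the nearest boundary — more than the 1.2 mm shell width (3 × 0.4), so it's in the infill interior.

infill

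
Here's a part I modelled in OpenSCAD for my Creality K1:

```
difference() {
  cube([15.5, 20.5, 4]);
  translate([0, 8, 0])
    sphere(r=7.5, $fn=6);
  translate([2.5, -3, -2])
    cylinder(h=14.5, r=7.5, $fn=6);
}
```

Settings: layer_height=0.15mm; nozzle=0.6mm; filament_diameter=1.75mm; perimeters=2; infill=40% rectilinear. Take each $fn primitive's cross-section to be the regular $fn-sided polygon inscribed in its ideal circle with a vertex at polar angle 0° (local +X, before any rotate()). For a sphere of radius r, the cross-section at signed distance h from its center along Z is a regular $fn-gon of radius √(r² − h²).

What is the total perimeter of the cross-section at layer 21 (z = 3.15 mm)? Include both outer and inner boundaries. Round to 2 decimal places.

At z = 3.15 mm: the cube (footprint 15.5×20.5) is included at this height (perimeter 72.00 mm); the r=7.5 sphere at (0, 8) slices to a regular 6-gon of circumradius 6.806 (√(r²−h²) with h=3.15 from center) (perimeter = 2·6·6.806·sin(180°/6) = 40.84 mm); the r=7.5 cylinder at (2.5, -3) contributes a regular 6-gon of circumradius 7.5 (perimeter = 2·6·7.500·sin(180°/6) = 45.00 mm); Taking the first minus the rest: starting from the 15.5×20.5 cube, the r=7.5 sphere at (0, 8) partially overlaps it — only the 60.18 mm² overlap (of its 120.36 mm²) is removed, clipping the outline; the r=7.5 cylinder at (2.5, -3) partially overlaps it — only the 20.08 mm² overlap (of its 146.14 mm²) is removed, clipping the outline — boundary = 71.33 mm. Overall, the cross-section is a single solid region. Total boundary length (outer) = 71.33 mm.

71.33 mm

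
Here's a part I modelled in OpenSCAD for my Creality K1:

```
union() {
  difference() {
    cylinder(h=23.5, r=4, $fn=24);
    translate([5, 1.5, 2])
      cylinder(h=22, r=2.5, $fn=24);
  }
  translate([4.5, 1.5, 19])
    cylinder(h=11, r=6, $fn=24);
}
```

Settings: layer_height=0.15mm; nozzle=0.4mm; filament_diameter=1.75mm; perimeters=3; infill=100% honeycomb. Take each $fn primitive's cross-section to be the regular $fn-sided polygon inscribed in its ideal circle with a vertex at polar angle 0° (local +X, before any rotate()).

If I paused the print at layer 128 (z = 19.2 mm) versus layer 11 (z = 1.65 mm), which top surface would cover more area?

Layer 128 (z = 19.2): the r=4 cylinder gives a regular 24-gon of circumradius 4 (constant along its height) (area = (24/2)·4.000²·sin(360°/24) = 49.69 mm²); the r=2.5 cylinder at (5, 1.5) contributes a regular 24-gon of circumradius 2.5 (area = (24/2)·2.500²·sin(360°/24) = 19.41 mm²); Taking the first minus the rest: starting from the r=4 cylinder (49.69 mm²), the r=2.5 cylinder at (5, 1.5) partially overlaps it — only the 3.11 mm² overlap (of its 19.41 mm²) is removed, clipping the outline — area = 46.58 mm²; the r=6 cylinder at (4.5, 1.5) contributes a regular 24-gon of circumradius 6 (area = (24/2)·6.000²·sin(360°/24) = 111.81 mm²); Combining (union): the regions partially overlap — summed areas 158.39 mm² minus the doubly-counted overlap 27.66 mm² gives 130.73 mm² — area = 130.73 mm². So its area = 130.73 mm². Layer 11 (z = 1.65): the cylinder: section is a regular 24-gon, circumradius r=4 (area = (24/2)·4.000²·sin(360°/24) = 49.69 mm²); the cylinder at (5, 1.5) is absent (z outside [2, 24]); Subtracting the remaining from the first: none of the subtracted shapes is present at this height, so the r=4 cylinder is unchanged — area = 49.69 mm²; the cylinder at (4.5, 1.5) is not intersected at this z (z outside [19, 30]); Taking the union: only the result so far is present, so the union is just that shape — area = 49.69 mm². So its area = 49.69 mm². Layer 128 is larger (130.73 vs 49.69 mm²).

layer 128 (z = 19.2 mm)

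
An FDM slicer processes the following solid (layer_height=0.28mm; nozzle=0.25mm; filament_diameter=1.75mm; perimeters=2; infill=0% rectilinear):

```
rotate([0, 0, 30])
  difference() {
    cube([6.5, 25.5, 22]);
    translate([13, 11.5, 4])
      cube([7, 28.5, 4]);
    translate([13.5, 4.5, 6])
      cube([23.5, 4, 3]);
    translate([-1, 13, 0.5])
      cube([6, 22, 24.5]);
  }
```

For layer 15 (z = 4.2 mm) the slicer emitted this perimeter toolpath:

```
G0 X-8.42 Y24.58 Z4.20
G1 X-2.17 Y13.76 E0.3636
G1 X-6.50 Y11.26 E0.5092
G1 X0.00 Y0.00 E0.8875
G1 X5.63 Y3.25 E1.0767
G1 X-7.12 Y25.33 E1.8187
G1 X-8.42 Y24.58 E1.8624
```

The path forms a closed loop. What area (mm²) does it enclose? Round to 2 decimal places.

Apply the shoelace formula to the sequence of (X, Y) vertices; enclosed area = 103.25 mm².

103.25 mm²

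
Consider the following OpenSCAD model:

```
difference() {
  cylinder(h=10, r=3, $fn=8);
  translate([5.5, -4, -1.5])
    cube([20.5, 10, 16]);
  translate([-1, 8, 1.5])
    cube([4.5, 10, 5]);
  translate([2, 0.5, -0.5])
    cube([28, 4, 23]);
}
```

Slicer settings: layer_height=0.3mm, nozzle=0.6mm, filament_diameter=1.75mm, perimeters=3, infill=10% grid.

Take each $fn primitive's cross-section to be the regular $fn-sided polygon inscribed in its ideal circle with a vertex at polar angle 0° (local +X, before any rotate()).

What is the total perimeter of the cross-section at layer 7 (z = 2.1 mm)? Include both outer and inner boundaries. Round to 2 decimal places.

At z = 2.1 mm: the cylinder: section is a regular 8-gon, circumradius r=3 (perimeter = 2·8·3.000·sin(180°/8) = 18.37 mm); the cube at (5.5, -4) (footprint 20.5×10) is included at this height (perimeter 61.00 mm); the cube at (-1, 8) is present — its section is the full 4.5×10 rectangle (perimeter 29.00 mm); the cube at (2, 0.5) is present — its section is the full 28×4 rectangle (perimeter 64.00 mm); Taking the first minus the rest: starting from the r=3 cylinder, the 20.5×10 cube at (5.5, -4) misses the remaining region (no effect); the 4.5×10 cube at (-1, 8) misses the remaining region (no effect); the 28×4 cube at (2, 0.5) partially overlaps it — only the 0.74 mm² overlap (of its 112.00 mm²) is removed, clipping the outline — boundary = 18.95 mm. Overall, the cross-section is a single solid region. Total boundary length (outer) = 18.95 mm.

18.95 mm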